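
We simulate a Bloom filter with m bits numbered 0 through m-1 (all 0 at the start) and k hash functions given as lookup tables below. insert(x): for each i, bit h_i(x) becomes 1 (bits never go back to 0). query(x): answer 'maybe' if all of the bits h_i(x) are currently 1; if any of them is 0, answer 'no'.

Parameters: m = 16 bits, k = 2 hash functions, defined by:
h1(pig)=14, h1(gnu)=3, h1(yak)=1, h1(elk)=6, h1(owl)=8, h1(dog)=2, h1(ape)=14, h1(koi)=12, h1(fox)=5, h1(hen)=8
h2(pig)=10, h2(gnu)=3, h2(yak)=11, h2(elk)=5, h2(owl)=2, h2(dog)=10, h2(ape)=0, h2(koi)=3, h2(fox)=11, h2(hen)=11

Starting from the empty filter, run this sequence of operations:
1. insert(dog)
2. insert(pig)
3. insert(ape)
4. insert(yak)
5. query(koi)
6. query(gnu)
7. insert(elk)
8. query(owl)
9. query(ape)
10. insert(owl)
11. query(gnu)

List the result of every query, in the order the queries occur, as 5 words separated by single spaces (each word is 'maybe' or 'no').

Start: bits=0000000000000000
Op 1: insert dog -> sets bits 2 10 -> bits=0010000000100000
Op 2: insert pig -> sets bits 10 14 -> bits=0010000000100010
Op 3: insert ape -> sets bits 0 14 -> bits=1010000000100010
Op 4: insert yak -> sets bits 1 11 -> bits=1110000000110010
Op 5: query koi -> checks bit3=0, bit12=0 (has a 0) -> no
Op 6: query gnu -> checks bit3=0 (has a 0) -> no
Op 7: insert elk -> sets bits 5 6 -> bits=1110011000110010
Op 8: query owl -> checks bit2=1, bit8=0 (has a 0) -> no
Op 9: query ape -> checks bit0=1, bit14=1 (all 1) -> maybe
Op 10: insert owl -> sets bits 2 8 -> bits=1110011010110010
Op 11: query gnu -> checks bit3=0 (has a 0) -> no
Query results in order: no no no maybe no

Answer: no no no maybe no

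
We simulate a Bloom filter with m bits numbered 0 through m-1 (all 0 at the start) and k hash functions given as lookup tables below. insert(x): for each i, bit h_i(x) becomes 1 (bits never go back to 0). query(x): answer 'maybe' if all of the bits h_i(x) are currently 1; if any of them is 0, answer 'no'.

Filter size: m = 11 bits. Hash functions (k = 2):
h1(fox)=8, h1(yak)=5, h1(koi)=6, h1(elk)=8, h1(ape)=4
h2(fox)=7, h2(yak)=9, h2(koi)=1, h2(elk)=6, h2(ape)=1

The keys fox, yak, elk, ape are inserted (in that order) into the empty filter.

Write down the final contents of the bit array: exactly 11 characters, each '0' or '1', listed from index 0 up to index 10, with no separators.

Answer: 01001111110

Derivation:
Start: bits=00000000000
After insert 'fox': sets bits 7 8 -> bits=00000001100
After insert 'yak': sets bits 5 9 -> bits=00000101110
After insert 'elk': sets bits 6 8 -> bits=00000111110
After insert 'ape': sets bits 1 4 -> bits=01001111110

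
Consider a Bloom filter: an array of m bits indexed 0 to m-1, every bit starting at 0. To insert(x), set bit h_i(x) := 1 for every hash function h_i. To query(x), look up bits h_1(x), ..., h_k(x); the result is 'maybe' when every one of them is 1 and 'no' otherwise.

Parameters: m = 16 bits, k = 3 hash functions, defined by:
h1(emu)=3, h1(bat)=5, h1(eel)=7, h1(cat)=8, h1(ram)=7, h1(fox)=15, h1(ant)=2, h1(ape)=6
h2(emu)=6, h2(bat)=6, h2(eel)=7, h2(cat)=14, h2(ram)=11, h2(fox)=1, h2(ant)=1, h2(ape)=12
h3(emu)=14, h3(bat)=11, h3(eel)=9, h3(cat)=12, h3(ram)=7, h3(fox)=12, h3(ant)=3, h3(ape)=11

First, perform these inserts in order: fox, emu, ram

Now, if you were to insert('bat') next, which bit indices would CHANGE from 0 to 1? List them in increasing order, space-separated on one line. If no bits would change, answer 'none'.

Answer: 5

Derivation:
Start: bits=0000000000000000
After insert 'fox': sets bits 1 12 15 -> bits=0100000000001001
After insert 'emu': sets bits 3 6 14 -> bits=0101001000001011
After insert 'ram': sets bits 7 11 -> bits=0101001100011011
insert 'bat' would touch bits 5 6 11; currently bit5=0, bit6=1, bit11=1
Bits that are 0 among those (would change 0->1): 5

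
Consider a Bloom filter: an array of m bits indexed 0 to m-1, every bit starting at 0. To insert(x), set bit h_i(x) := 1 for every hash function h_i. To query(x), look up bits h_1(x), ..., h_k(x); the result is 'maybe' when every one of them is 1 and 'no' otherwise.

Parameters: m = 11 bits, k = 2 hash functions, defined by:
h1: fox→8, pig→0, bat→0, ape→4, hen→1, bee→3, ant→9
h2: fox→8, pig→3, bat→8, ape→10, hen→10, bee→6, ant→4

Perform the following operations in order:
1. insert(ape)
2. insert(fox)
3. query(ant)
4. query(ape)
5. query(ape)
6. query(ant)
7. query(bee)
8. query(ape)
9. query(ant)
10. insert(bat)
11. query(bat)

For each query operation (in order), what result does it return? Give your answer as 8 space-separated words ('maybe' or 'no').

Start: bits=00000000000
Op 1: insert ape -> sets bits 4 10 -> bits=00001000001
Op 2: insert fox -> sets bits 8 -> bits=00001000101
Op 3: query ant -> checks bit4=1, bit9=0 (has a 0) -> no
Op 4: query ape -> checks bit4=1, bit10=1 (all 1) -> maybe
Op 5: query ape -> checks bit4=1, bit10=1 (all 1) -> maybe
Op 6: query ant -> checks bit4=1, bit9=0 (has a 0) -> no
Op 7: query bee -> checks bit3=0, bit6=0 (has a 0) -> no
Op 8: query ape -> checks bit4=1, bit10=1 (all 1) -> maybe
Op 9: query ant -> checks bit4=1, bit9=0 (has a 0) -> no
Op 10: insert bat -> sets bits 0 8 -> bits=10001000101
Op 11: query bat -> checks bit0=1, bit8=1 (all 1) -> maybe
Query results in order: no maybe maybe no no maybe no maybe

Answer: no maybe maybe no no maybe no maybe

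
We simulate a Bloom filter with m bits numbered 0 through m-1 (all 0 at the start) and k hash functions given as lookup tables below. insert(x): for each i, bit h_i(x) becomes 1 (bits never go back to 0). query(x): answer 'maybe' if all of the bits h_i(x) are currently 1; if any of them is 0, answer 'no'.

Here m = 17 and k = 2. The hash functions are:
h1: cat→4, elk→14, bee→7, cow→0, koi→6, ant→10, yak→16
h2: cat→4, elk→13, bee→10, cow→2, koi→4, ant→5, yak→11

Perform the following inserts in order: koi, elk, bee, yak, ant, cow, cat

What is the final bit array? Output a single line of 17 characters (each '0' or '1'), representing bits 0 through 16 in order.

Start: bits=00000000000000000
After insert 'koi': sets bits 4 6 -> bits=00001010000000000
After insert 'elk': sets bits 13 14 -> bits=00001010000001100
After insert 'bee': sets bits 7 10 -> bits=00001011001001100
After insert 'yak': sets bits 11 16 -> bits=00001011001101101
After insert 'ant': sets bits 5 10 -> bits=00001111001101101
After insert 'cow': sets bits 0 2 -> bits=10101111001101101
After insert 'cat': sets bits 4 -> bits=10101111001101101

Answer: 10101111001101101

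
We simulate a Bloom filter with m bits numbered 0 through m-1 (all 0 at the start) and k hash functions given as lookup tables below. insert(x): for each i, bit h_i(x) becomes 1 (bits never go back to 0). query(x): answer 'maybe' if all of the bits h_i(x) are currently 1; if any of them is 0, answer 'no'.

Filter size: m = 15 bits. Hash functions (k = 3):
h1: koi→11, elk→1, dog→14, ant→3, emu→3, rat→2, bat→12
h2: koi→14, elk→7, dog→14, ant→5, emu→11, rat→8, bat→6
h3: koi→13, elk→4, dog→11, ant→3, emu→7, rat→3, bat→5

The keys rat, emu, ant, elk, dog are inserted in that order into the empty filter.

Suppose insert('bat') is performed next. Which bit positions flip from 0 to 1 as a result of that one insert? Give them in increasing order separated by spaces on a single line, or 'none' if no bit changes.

Start: bits=000000000000000
After insert 'rat': sets bits 2 3 8 -> bits=001100001000000
After insert 'emu': sets bits 3 7 11 -> bits=001100011001000
After insert 'ant': sets bits 3 5 -> bits=001101011001000
After insert 'elk': sets bits 1 4 7 -> bits=011111011001000
After insert 'dog': sets bits 11 14 -> bits=011111011001001
insert 'bat' would touch bits 5 6 12; currently bit5=1, bit6=0, bit12=0
Bits that are 0 among those (would change 0->1): 6 12

Answer: 6 12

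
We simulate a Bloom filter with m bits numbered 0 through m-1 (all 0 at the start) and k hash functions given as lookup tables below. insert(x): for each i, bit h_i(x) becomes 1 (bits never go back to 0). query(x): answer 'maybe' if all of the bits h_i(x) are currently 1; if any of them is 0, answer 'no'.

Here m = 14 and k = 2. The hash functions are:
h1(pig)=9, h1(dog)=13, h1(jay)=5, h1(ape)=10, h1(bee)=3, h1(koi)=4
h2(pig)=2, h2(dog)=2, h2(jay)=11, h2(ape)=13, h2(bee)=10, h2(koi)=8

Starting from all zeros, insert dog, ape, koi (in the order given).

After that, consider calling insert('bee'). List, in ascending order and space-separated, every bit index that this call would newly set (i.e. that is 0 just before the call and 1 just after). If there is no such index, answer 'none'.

Answer: 3

Derivation:
Start: bits=00000000000000
After insert 'dog': sets bits 2 13 -> bits=00100000000001
After insert 'ape': sets bits 10 13 -> bits=00100000001001
After insert 'koi': sets bits 4 8 -> bits=00101000101001
insert 'bee' would touch bits 3 10; currently bit3=0, bit10=1
Bits that are 0 among those (would change 0->1): 3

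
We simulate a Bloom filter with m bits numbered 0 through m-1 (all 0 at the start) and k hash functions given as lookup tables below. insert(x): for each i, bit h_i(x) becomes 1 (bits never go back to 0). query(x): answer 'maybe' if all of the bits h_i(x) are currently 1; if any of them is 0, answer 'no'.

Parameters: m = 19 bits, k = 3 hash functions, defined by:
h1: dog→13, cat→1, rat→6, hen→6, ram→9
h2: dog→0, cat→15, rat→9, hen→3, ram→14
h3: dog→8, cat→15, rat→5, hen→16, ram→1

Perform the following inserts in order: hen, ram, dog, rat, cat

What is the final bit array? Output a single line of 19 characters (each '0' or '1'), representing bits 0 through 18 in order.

Answer: 1101011011000111100

Derivation:
Start: bits=0000000000000000000
After insert 'hen': sets bits 3 6 16 -> bits=0001001000000000100
After insert 'ram': sets bits 1 9 14 -> bits=0101001001000010100
After insert 'dog': sets bits 0 8 13 -> bits=1101001011000110100
After insert 'rat': sets bits 5 6 9 -> bits=1101011011000110100
After insert 'cat': sets bits 1 15 -> bits=1101011011000111100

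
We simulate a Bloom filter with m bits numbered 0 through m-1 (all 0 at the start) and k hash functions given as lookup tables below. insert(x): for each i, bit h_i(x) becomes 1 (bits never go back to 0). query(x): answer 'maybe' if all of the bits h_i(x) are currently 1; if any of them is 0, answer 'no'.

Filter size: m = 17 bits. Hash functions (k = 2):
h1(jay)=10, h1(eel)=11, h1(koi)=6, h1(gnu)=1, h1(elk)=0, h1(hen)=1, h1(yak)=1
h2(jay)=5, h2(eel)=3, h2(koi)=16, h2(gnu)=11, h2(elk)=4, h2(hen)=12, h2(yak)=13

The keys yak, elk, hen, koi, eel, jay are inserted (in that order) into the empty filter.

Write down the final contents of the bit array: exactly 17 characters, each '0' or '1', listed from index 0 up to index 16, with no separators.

Start: bits=00000000000000000
After insert 'yak': sets bits 1 13 -> bits=01000000000001000
After insert 'elk': sets bits 0 4 -> bits=11001000000001000
After insert 'hen': sets bits 1 12 -> bits=11001000000011000
After insert 'koi': sets bits 6 16 -> bits=11001010000011001
After insert 'eel': sets bits 3 11 -> bits=11011010000111001
After insert 'jay': sets bits 5 10 -> bits=11011110001111001

Answer: 11011110001111001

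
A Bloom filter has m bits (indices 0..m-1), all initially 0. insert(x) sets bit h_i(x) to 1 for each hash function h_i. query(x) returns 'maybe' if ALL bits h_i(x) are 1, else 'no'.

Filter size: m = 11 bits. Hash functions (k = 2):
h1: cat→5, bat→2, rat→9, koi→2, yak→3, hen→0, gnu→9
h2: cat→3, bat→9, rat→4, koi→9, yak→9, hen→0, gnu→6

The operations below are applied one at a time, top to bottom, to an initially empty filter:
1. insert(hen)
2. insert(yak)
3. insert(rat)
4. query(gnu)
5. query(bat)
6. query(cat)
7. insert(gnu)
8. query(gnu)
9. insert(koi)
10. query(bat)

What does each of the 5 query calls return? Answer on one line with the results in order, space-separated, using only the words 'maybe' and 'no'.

Answer: no no no maybe maybe

Derivation:
Start: bits=00000000000
Op 1: insert hen -> sets bits 0 -> bits=10000000000
Op 2: insert yak -> sets bits 3 9 -> bits=10010000010
Op 3: insert rat -> sets bits 4 9 -> bits=10011000010
Op 4: query gnu -> checks bit6=0, bit9=1 (has a 0) -> no
Op 5: query bat -> checks bit2=0, bit9=1 (has a 0) -> no
Op 6: query cat -> checks bit3=1, bit5=0 (has a 0) -> no
Op 7: insert gnu -> sets bits 6 9 -> bits=10011010010
Op 8: query gnu -> checks bit6=1, bit9=1 (all 1) -> maybe
Op 9: insert koi -> sets bits 2 9 -> bits=10111010010
Op 10: query bat -> checks bit2=1, bit9=1 (all 1) -> maybe
Query results in order: no no no maybe maybe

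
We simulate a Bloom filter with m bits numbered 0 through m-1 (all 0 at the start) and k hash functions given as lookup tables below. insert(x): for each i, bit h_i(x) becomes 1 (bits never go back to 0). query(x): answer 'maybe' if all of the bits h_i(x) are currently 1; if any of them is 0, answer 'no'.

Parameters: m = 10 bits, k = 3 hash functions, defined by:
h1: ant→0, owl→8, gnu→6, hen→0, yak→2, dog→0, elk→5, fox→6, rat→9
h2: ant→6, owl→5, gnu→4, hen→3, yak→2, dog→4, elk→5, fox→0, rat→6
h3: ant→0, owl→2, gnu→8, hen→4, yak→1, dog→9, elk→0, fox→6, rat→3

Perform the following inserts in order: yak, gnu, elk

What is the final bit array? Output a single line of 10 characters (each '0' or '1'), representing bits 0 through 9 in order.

Answer: 1110111010

Derivation:
Start: bits=0000000000
After insert 'yak': sets bits 1 2 -> bits=0110000000
After insert 'gnu': sets bits 4 6 8 -> bits=0110101010
After insert 'elk': sets bits 0 5 -> bits=1110111010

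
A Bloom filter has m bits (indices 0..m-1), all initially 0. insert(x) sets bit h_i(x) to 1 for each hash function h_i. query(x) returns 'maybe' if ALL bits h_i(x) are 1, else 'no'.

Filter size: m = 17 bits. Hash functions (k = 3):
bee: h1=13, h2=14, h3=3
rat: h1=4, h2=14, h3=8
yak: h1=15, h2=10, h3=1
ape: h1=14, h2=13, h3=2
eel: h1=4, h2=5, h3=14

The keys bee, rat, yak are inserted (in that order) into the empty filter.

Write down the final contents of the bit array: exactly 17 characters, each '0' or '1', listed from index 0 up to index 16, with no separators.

Answer: 01011000101001110

Derivation:
Start: bits=00000000000000000
After insert 'bee': sets bits 3 13 14 -> bits=00010000000001100
After insert 'rat': sets bits 4 8 14 -> bits=00011000100001100
After insert 'yak': sets bits 1 10 15 -> bits=01011000101001110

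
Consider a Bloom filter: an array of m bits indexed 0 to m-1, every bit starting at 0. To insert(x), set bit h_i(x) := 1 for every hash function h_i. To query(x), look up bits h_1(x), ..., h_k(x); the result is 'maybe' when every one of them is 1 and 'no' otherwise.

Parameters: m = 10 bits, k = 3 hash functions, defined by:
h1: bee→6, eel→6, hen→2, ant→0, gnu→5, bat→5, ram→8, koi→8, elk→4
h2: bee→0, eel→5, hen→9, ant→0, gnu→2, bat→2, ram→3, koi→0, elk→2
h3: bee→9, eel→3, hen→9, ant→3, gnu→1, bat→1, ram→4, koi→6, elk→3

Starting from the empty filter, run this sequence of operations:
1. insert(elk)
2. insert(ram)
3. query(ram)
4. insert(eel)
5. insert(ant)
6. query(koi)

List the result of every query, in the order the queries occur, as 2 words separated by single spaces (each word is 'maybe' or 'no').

Answer: maybe maybe

Derivation:
Start: bits=0000000000
Op 1: insert elk -> sets bits 2 3 4 -> bits=0011100000
Op 2: insert ram -> sets bits 3 4 8 -> bits=0011100010
Op 3: query ram -> checks bit3=1, bit4=1, bit8=1 (all 1) -> maybe
Op 4: insert eel -> sets bits 3 5 6 -> bits=0011111010
Op 5: insert ant -> sets bits 0 3 -> bits=1011111010
Op 6: query koi -> checks bit0=1, bit6=1, bit8=1 (all 1) -> maybe
Query results in order: maybe maybe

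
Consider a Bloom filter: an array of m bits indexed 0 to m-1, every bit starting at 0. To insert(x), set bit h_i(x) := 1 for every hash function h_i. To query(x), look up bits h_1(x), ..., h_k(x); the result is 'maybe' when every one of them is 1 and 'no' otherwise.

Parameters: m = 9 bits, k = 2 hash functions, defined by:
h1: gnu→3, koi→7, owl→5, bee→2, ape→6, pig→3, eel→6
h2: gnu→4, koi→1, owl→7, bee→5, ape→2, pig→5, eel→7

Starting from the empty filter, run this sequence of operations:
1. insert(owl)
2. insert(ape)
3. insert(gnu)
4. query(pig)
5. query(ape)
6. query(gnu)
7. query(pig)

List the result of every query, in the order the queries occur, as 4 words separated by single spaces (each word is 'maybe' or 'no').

Start: bits=000000000
Op 1: insert owl -> sets bits 5 7 -> bits=000001010
Op 2: insert ape -> sets bits 2 6 -> bits=001001110
Op 3: insert gnu -> sets bits 3 4 -> bits=001111110
Op 4: query pig -> checks bit3=1, bit5=1 (all 1) -> maybe
Op 5: query ape -> checks bit2=1, bit6=1 (all 1) -> maybe
Op 6: query gnu -> checks bit3=1, bit4=1 (all 1) -> maybe
Op 7: query pig -> checks bit3=1, bit5=1 (all 1) -> maybe
Query results in order: maybe maybe maybe maybe

Answer: maybe maybe maybe maybe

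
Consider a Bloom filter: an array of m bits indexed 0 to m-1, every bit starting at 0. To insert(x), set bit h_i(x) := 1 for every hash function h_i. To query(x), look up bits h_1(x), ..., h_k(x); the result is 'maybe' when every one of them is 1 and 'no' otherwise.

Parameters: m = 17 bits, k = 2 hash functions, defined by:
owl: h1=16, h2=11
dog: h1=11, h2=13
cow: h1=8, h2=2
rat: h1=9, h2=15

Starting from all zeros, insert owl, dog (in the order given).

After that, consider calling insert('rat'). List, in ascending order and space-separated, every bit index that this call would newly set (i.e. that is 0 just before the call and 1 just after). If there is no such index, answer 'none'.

Start: bits=00000000000000000
After insert 'owl': sets bits 11 16 -> bits=00000000000100001
After insert 'dog': sets bits 11 13 -> bits=00000000000101001
insert 'rat' would touch bits 9 15; currently bit9=0, bit15=0
Bits that are 0 among those (would change 0->1): 9 15

Answer: 9 15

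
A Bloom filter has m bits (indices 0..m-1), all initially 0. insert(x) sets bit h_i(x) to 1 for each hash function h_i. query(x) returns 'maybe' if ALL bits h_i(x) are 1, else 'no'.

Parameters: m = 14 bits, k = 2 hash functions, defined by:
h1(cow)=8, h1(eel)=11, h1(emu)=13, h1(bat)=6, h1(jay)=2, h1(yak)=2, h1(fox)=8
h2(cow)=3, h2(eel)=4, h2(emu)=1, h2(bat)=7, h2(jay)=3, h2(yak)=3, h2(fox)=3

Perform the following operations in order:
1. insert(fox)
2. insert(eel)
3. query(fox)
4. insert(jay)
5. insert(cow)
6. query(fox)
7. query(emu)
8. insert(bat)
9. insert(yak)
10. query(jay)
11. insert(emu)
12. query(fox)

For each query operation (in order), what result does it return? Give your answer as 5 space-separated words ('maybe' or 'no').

Start: bits=00000000000000
Op 1: insert fox -> sets bits 3 8 -> bits=00010000100000
Op 2: insert eel -> sets bits 4 11 -> bits=00011000100100
Op 3: query fox -> checks bit3=1, bit8=1 (all 1) -> maybe
Op 4: insert jay -> sets bits 2 3 -> bits=00111000100100
Op 5: insert cow -> sets bits 3 8 -> bits=00111000100100
Op 6: query fox -> checks bit3=1, bit8=1 (all 1) -> maybe
Op 7: query emu -> checks bit1=0, bit13=0 (has a 0) -> no
Op 8: insert bat -> sets bits 6 7 -> bits=00111011100100
Op 9: insert yak -> sets bits 2 3 -> bits=00111011100100
Op 10: query jay -> checks bit2=1, bit3=1 (all 1) -> maybe
Op 11: insert emu -> sets bits 1 13 -> bits=01111011100101
Op 12: query fox -> checks bit3=1, bit8=1 (all 1) -> maybe
Query results in order: maybe maybe no maybe maybe

Answer: maybe maybe no maybe maybe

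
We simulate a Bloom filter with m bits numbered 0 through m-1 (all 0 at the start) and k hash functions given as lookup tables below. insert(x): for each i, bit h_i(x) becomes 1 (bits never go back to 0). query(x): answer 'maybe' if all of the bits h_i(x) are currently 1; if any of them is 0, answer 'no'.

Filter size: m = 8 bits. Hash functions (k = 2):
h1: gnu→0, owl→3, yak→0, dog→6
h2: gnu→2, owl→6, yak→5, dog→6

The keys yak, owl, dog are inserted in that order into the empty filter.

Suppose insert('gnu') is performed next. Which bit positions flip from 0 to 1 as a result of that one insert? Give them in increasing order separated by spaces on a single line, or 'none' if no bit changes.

Start: bits=00000000
After insert 'yak': sets bits 0 5 -> bits=10000100
After insert 'owl': sets bits 3 6 -> bits=10010110
After insert 'dog': sets bits 6 -> bits=10010110
insert 'gnu' would touch bits 0 2; currently bit0=1, bit2=0
Bits that are 0 among those (would change 0->1): 2

Answer: 2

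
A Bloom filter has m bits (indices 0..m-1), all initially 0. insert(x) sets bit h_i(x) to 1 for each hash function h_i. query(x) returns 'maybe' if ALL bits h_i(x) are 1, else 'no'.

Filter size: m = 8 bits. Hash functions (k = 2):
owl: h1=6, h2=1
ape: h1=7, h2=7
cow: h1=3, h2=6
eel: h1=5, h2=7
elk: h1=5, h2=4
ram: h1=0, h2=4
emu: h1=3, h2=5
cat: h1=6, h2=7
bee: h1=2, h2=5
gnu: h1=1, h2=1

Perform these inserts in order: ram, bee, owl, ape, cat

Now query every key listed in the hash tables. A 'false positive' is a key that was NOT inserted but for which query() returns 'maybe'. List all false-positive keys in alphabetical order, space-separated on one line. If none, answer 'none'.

Answer: eel elk gnu

Derivation:
Start: bits=00000000
After insert 'ram': sets bits 0 4 -> bits=10001000
After insert 'bee': sets bits 2 5 -> bits=10101100
After insert 'owl': sets bits 1 6 -> bits=11101110
After insert 'ape': sets bits 7 -> bits=11101111
After insert 'cat': sets bits 6 7 -> bits=11101111
Not inserted: cow eel elk emu gnu — query each against bits=11101111:
query cow: checks bit3=0, bit6=1 (has a 0) -> no => not a false positive
query eel: checks bit5=1, bit7=1 (all 1) -> maybe => FALSE POSITIVE
query elk: checks bit4=1, bit5=1 (all 1) -> maybe => FALSE POSITIVE
query emu: checks bit3=0, bit5=1 (has a 0) -> no => not a false positive
query gnu: checks bit1=1 (all 1) -> maybe => FALSE POSITIVE
False positives (alphabetical): eel elk gnu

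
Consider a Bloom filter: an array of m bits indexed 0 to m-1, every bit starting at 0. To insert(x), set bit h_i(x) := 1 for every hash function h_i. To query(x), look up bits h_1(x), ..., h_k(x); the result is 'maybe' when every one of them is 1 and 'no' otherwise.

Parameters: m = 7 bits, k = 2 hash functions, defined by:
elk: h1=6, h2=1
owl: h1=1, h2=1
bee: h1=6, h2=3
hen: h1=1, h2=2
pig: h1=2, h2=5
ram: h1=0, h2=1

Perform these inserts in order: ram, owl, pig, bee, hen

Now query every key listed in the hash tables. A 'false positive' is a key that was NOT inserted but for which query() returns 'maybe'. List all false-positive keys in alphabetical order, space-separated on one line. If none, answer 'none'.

Start: bits=0000000
After insert 'ram': sets bits 0 1 -> bits=1100000
After insert 'owl': sets bits 1 -> bits=1100000
After insert 'pig': sets bits 2 5 -> bits=1110010
After insert 'bee': sets bits 3 6 -> bits=1111011
After insert 'hen': sets bits 1 2 -> bits=1111011
Not inserted: elk — query each against bits=1111011:
query elk: checks bit1=1, bit6=1 (all 1) -> maybe => FALSE POSITIVE
False positives (alphabetical): elk

Answer: elk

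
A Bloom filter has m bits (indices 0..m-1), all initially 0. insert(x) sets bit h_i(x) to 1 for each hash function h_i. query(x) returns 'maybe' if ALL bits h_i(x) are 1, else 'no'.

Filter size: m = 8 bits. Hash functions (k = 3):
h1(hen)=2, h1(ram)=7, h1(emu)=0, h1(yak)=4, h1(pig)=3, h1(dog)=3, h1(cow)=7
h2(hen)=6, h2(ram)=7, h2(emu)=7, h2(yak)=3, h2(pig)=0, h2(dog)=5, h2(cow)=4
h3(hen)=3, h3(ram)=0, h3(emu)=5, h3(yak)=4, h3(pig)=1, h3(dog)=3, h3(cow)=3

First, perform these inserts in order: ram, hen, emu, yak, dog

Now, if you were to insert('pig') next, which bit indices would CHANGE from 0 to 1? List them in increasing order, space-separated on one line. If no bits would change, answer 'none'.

Start: bits=00000000
After insert 'ram': sets bits 0 7 -> bits=10000001
After insert 'hen': sets bits 2 3 6 -> bits=10110011
After insert 'emu': sets bits 0 5 7 -> bits=10110111
After insert 'yak': sets bits 3 4 -> bits=10111111
After insert 'dog': sets bits 3 5 -> bits=10111111
insert 'pig' would touch bits 0 1 3; currently bit0=1, bit1=0, bit3=1
Bits that are 0 among those (would change 0->1): 1

Answer: 1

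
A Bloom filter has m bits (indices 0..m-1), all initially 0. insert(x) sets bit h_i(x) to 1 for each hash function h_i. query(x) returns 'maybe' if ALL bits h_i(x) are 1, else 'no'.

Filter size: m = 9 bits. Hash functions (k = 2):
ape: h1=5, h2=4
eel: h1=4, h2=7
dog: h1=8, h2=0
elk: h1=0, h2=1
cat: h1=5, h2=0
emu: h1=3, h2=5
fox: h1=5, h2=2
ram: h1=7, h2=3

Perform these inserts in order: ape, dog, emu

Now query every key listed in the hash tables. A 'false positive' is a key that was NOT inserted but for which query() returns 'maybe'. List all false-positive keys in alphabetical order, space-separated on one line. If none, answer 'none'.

Answer: cat

Derivation:
Start: bits=000000000
After insert 'ape': sets bits 4 5 -> bits=000011000
After insert 'dog': sets bits 0 8 -> bits=100011001
After insert 'emu': sets bits 3 5 -> bits=100111001
Not inserted: cat eel elk fox ram — query each against bits=100111001:
query cat: checks bit0=1, bit5=1 (all 1) -> maybe => FALSE POSITIVE
query eel: checks bit4=1, bit7=0 (has a 0) -> no => not a false positive
query elk: checks bit0=1, bit1=0 (has a 0) -> no => not a false positive
query fox: checks bit2=0, bit5=1 (has a 0) -> no => not a false positive
query ram: checks bit3=1, bit7=0 (has a 0) -> no => not a false positive
False positives (alphabetical): cat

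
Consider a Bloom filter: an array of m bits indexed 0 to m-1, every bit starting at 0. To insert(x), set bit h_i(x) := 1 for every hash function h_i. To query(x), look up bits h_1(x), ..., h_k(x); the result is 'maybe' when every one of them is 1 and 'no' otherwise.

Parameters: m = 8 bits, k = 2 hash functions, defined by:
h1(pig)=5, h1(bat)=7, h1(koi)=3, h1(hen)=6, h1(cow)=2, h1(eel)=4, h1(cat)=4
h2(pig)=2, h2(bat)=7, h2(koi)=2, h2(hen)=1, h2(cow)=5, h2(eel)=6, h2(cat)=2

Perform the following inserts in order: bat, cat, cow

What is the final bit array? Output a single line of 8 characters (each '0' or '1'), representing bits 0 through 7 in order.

Start: bits=00000000
After insert 'bat': sets bits 7 -> bits=00000001
After insert 'cat': sets bits 2 4 -> bits=00101001
After insert 'cow': sets bits 2 5 -> bits=00101101

Answer: 00101101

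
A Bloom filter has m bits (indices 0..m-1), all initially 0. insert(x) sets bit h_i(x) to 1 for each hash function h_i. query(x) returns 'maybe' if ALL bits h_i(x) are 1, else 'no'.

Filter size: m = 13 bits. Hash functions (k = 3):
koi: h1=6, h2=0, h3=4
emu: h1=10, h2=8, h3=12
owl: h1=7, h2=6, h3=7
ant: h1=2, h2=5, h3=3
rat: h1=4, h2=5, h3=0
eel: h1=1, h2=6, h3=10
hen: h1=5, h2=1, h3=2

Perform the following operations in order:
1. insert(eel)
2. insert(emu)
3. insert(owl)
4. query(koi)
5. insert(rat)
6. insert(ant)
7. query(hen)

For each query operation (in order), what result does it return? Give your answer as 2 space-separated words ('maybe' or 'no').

Start: bits=0000000000000
Op 1: insert eel -> sets bits 1 6 10 -> bits=0100001000100
Op 2: insert emu -> sets bits 8 10 12 -> bits=0100001010101
Op 3: insert owl -> sets bits 6 7 -> bits=0100001110101
Op 4: query koi -> checks bit0=0, bit4=0, bit6=1 (has a 0) -> no
Op 5: insert rat -> sets bits 0 4 5 -> bits=1100111110101
Op 6: insert ant -> sets bits 2 3 5 -> bits=1111111110101
Op 7: query hen -> checks bit1=1, bit2=1, bit5=1 (all 1) -> maybe
Query results in order: no maybe

Answer: no maybe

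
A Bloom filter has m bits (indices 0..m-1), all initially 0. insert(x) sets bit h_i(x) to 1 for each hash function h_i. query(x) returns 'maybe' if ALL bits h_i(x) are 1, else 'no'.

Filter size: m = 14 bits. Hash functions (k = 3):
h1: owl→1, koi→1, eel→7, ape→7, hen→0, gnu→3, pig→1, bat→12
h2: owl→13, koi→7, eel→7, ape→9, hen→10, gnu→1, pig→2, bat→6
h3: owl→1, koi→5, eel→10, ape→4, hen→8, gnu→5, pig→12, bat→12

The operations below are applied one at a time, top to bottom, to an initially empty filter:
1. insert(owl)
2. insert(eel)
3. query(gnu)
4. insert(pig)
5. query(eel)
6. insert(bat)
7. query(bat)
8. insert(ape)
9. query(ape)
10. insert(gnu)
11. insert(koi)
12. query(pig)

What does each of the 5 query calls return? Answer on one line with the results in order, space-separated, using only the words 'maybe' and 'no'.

Answer: no maybe maybe maybe maybe

Derivation:
Start: bits=00000000000000
Op 1: insert owl -> sets bits 1 13 -> bits=01000000000001
Op 2: insert eel -> sets bits 7 10 -> bits=01000001001001
Op 3: query gnu -> checks bit1=1, bit3=0, bit5=0 (has a 0) -> no
Op 4: insert pig -> sets bits 1 2 12 -> bits=01100001001011
Op 5: query eel -> checks bit7=1, bit10=1 (all 1) -> maybe
Op 6: insert bat -> sets bits 6 12 -> bits=01100011001011
Op 7: query bat -> checks bit6=1, bit12=1 (all 1) -> maybe
Op 8: insert ape -> sets bits 4 7 9 -> bits=01101011011011
Op 9: query ape -> checks bit4=1, bit7=1, bit9=1 (all 1) -> maybe
Op 10: insert gnu -> sets bits 1 3 5 -> bits=01111111011011
Op 11: insert koi -> sets bits 1 5 7 -> bits=01111111011011
Op 12: query pig -> checks bit1=1, bit2=1, bit12=1 (all 1) -> maybe
Query results in order: no maybe maybe maybe maybe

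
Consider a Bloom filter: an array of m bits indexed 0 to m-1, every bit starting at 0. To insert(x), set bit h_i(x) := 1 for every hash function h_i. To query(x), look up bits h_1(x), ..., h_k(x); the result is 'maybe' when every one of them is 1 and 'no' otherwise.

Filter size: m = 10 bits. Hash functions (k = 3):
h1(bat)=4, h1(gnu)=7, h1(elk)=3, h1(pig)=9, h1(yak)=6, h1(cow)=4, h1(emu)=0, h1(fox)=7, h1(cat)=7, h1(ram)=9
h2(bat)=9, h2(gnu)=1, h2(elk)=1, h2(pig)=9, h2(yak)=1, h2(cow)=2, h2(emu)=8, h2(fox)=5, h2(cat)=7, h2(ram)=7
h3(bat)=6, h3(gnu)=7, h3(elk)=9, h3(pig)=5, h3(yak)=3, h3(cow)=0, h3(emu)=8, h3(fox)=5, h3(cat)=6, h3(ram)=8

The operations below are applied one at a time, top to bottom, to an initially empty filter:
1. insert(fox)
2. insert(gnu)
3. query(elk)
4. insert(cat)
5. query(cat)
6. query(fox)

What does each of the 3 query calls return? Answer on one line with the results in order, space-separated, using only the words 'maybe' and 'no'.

Start: bits=0000000000
Op 1: insert fox -> sets bits 5 7 -> bits=0000010100
Op 2: insert gnu -> sets bits 1 7 -> bits=0100010100
Op 3: query elk -> checks bit1=1, bit3=0, bit9=0 (has a 0) -> no
Op 4: insert cat -> sets bits 6 7 -> bits=0100011100
Op 5: query cat -> checks bit6=1, bit7=1 (all 1) -> maybe
Op 6: query fox -> checks bit5=1, bit7=1 (all 1) -> maybe
Query results in order: no maybe maybe

Answer: no maybe maybe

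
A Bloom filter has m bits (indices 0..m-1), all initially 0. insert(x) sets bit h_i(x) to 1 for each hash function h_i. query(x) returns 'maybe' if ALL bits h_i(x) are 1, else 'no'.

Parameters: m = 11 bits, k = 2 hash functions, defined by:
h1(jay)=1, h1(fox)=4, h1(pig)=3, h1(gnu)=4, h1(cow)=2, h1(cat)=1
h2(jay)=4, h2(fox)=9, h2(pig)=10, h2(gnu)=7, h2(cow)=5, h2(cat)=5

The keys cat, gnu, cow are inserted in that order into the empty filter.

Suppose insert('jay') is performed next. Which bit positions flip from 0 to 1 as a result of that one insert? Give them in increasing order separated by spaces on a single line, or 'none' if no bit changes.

Answer: none

Derivation:
Start: bits=00000000000
After insert 'cat': sets bits 1 5 -> bits=01000100000
After insert 'gnu': sets bits 4 7 -> bits=01001101000
After insert 'cow': sets bits 2 5 -> bits=01101101000
insert 'jay' would touch bits 1 4; currently bit1=1, bit4=1
Bits that are 0 among those (would change 0->1): none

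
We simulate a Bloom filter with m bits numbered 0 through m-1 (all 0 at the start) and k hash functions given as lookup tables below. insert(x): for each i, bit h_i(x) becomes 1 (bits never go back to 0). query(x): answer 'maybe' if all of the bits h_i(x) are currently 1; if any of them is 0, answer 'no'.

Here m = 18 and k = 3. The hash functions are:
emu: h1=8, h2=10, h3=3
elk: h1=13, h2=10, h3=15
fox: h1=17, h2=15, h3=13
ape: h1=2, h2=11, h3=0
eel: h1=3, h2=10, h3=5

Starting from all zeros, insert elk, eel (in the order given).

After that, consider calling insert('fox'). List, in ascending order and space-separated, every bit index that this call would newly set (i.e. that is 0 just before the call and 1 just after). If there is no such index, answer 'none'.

Start: bits=000000000000000000
After insert 'elk': sets bits 10 13 15 -> bits=000000000010010100
After insert 'eel': sets bits 3 5 10 -> bits=000101000010010100
insert 'fox' would touch bits 13 15 17; currently bit13=1, bit15=1, bit17=0
Bits that are 0 among those (would change 0->1): 17

Answer: 17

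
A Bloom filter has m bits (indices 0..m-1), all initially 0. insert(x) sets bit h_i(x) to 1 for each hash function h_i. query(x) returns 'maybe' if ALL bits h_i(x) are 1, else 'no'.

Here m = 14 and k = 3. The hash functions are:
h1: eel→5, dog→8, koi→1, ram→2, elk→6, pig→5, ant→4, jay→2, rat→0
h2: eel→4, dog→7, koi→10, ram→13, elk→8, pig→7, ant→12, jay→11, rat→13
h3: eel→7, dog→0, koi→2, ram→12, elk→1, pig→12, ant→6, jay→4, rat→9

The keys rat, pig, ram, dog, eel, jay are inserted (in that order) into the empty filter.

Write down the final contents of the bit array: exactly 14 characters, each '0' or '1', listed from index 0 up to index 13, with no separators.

Start: bits=00000000000000
After insert 'rat': sets bits 0 9 13 -> bits=10000000010001
After insert 'pig': sets bits 5 7 12 -> bits=10000101010011
After insert 'ram': sets bits 2 12 13 -> bits=10100101010011
After insert 'dog': sets bits 0 7 8 -> bits=10100101110011
After insert 'eel': sets bits 4 5 7 -> bits=10101101110011
After insert 'jay': sets bits 2 4 11 -> bits=10101101110111

Answer: 10101101110111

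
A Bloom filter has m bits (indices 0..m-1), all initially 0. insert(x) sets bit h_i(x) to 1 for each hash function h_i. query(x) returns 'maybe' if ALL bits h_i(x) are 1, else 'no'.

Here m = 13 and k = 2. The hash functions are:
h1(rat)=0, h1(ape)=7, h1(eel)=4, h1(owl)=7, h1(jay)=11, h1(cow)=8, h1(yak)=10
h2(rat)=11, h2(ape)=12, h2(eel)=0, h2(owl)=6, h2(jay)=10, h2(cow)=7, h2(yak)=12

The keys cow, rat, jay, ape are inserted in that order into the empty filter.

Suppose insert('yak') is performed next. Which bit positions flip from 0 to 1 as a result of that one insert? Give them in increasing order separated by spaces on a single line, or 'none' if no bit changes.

Answer: none

Derivation:
Start: bits=0000000000000
After insert 'cow': sets bits 7 8 -> bits=0000000110000
After insert 'rat': sets bits 0 11 -> bits=1000000110010
After insert 'jay': sets bits 10 11 -> bits=1000000110110
After insert 'ape': sets bits 7 12 -> bits=1000000110111
insert 'yak' would touch bits 10 12; currently bit10=1, bit12=1
Bits that are 0 among those (would change 0->1): none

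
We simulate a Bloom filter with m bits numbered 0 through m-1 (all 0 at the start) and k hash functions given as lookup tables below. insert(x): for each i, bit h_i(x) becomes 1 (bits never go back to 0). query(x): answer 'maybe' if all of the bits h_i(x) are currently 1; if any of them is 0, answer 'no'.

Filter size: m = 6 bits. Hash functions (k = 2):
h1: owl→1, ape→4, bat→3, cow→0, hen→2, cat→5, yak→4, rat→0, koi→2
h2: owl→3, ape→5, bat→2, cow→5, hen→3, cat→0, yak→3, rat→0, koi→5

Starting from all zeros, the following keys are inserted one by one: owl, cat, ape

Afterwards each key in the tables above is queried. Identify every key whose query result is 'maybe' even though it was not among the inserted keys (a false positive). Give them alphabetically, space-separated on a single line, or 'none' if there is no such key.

Answer: cow rat yak

Derivation:
Start: bits=000000
After insert 'owl': sets bits 1 3 -> bits=010100
After insert 'cat': sets bits 0 5 -> bits=110101
After insert 'ape': sets bits 4 5 -> bits=110111
Not inserted: bat cow hen koi rat yak — query each against bits=110111:
query bat: checks bit2=0, bit3=1 (has a 0) -> no => not a false positive
query cow: checks bit0=1, bit5=1 (all 1) -> maybe => FALSE POSITIVE
query hen: checks bit2=0, bit3=1 (has a 0) -> no => not a false positive
query koi: checks bit2=0, bit5=1 (has a 0) -> no => not a false positive
query rat: checks bit0=1 (all 1) -> maybe => FALSE POSITIVE
query yak: checks bit3=1, bit4=1 (all 1) -> maybe => FALSE POSITIVE
False positives (alphabetical): cow rat yak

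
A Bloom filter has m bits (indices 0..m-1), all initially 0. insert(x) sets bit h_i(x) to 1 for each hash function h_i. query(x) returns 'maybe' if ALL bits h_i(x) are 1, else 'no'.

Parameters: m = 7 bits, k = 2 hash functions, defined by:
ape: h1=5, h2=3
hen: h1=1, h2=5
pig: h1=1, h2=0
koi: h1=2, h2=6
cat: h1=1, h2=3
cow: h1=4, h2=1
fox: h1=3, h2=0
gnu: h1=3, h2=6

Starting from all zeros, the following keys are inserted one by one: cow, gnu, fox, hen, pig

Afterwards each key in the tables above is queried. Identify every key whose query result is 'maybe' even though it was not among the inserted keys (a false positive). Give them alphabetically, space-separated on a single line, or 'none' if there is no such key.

Start: bits=0000000
After insert 'cow': sets bits 1 4 -> bits=0100100
After insert 'gnu': sets bits 3 6 -> bits=0101101
After insert 'fox': sets bits 0 3 -> bits=1101101
After insert 'hen': sets bits 1 5 -> bits=1101111
After insert 'pig': sets bits 0 1 -> bits=1101111
Not inserted: ape cat koi — query each against bits=1101111:
query ape: checks bit3=1, bit5=1 (all 1) -> maybe => FALSE POSITIVE
query cat: checks bit1=1, bit3=1 (all 1) -> maybe => FALSE POSITIVE
query koi: checks bit2=0, bit6=1 (has a 0) -> no => not a false positive
False positives (alphabetical): ape cat

Answer: ape cat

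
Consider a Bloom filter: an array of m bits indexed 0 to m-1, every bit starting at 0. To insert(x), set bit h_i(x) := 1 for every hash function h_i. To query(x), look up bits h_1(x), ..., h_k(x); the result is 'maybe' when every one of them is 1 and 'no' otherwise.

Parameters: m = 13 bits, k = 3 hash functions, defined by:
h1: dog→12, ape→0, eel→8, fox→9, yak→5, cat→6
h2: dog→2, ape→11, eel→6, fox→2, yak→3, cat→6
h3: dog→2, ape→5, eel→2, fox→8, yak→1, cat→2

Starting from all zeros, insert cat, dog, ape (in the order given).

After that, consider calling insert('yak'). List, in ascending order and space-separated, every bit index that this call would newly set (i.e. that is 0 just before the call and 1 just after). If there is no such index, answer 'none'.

Start: bits=0000000000000
After insert 'cat': sets bits 2 6 -> bits=0010001000000
After insert 'dog': sets bits 2 12 -> bits=0010001000001
After insert 'ape': sets bits 0 5 11 -> bits=1010011000011
insert 'yak' would touch bits 1 3 5; currently bit1=0, bit3=0, bit5=1
Bits that are 0 among those (would change 0->1): 1 3

Answer: 1 3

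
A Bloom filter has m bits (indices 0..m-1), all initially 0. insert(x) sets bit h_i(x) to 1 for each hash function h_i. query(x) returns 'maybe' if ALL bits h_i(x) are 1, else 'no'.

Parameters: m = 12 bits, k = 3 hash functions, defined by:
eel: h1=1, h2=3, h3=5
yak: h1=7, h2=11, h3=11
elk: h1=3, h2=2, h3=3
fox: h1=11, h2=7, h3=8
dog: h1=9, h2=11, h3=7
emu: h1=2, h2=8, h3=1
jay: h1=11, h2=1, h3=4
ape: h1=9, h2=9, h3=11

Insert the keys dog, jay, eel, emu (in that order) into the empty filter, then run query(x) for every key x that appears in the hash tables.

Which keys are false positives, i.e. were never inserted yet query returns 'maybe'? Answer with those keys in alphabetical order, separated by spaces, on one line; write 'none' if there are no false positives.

Start: bits=000000000000
After insert 'dog': sets bits 7 9 11 -> bits=000000010101
After insert 'jay': sets bits 1 4 11 -> bits=010010010101
After insert 'eel': sets bits 1 3 5 -> bits=010111010101
After insert 'emu': sets bits 1 2 8 -> bits=011111011101
Not inserted: ape elk fox yak — query each against bits=011111011101:
query ape: checks bit9=1, bit11=1 (all 1) -> maybe => FALSE POSITIVE
query elk: checks bit2=1, bit3=1 (all 1) -> maybe => FALSE POSITIVE
query fox: checks bit7=1, bit8=1, bit11=1 (all 1) -> maybe => FALSE POSITIVE
query yak: checks bit7=1, bit11=1 (all 1) -> maybe => FALSE POSITIVE
False positives (alphabetical): ape elk fox yak

Answer: ape elk fox yak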